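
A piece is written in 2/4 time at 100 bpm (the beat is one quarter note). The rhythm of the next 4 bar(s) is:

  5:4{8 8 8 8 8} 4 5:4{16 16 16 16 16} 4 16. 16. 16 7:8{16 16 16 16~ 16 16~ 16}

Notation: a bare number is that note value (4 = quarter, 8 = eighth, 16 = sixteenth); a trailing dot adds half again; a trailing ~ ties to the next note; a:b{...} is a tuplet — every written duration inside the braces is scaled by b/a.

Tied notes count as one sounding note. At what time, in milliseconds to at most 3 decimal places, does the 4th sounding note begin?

1. 0.0ms @ 0 + 240.0ms (2/5)
2. 240.0ms @ 2/5 + 240.0ms (2/5)
3. 480.0ms @ 4/5 + 240.0ms (2/5)
4. 720.0ms @ 6/5 + 240.0ms (2/5)
5. 960.0ms @ 8/5 + 240.0ms (2/5)
6. 1200.0ms @ 2 + 600.0ms (1)
7. 1800.0ms @ 3 + 120.0ms (1/5)
8. 1920.0ms @ 16/5 + 120.0ms (1/5)
9. 2040.0ms @ 17/5 + 120.0ms (1/5)
10. 2160.0ms @ 18/5 + 120.0ms (1/5)
11. 2280.0ms @ 19/5 + 120.0ms (1/5)
12. 2400.0ms @ 4 + 600.0ms (1)
13. 3000.0ms @ 5 + 225.0ms (3/8)
14. 3225.0ms @ 43/8 + 225.0ms (3/8)
15. 3450.0ms @ 23/4 + 150.0ms (1/4)
16. 3600.0ms @ 6 + 171.429ms (2/7)
17. 3771.429ms @ 44/7 + 171.429ms (2/7)
18. 3942.857ms @ 46/7 + 171.429ms (2/7)
19. 4114.286ms @ 48/7 + 342.857ms (4/7)
20. 4457.143ms @ 52/7 + 342.857ms (4/7)

note 4 onset = 6/5b = 720.0ms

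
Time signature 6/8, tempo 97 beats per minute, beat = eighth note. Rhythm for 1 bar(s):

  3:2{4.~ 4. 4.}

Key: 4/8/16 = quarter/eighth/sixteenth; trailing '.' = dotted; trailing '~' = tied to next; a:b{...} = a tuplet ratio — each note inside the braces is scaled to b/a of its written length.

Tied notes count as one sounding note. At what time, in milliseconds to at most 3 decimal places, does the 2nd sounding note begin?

1. 0.0ms @ 0 + 2474.227ms (4)
2. 2474.227ms @ 4 + 1237.113ms (2)

note 2 onset = 4b = 2474.227ms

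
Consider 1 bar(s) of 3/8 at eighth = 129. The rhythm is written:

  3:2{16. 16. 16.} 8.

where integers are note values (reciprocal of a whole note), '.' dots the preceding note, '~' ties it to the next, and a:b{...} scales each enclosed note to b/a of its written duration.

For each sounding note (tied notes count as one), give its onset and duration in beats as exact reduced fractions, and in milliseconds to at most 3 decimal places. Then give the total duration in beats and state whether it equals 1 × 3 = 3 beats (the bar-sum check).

1) 0.0ms=0b +232.558ms=1/2b
2) 232.558ms=1/2b +232.558ms=1/2b
3) 465.116ms=1b +232.558ms=1/2b
4) 697.674ms=3/2b +697.674ms=3/2b
Σ=3b of 3 (129bpm 3/8) — PASS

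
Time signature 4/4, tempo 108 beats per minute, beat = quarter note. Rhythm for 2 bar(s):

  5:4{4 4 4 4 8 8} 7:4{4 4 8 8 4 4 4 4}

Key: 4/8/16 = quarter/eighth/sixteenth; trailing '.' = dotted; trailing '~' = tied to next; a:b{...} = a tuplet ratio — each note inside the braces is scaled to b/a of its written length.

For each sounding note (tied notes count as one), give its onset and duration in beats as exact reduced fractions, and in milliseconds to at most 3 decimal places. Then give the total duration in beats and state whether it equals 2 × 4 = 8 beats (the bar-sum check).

1) 0.0ms=0b +444.444ms=4/5b
2) 444.444ms=4/5b +444.444ms=4/5b
3) 888.889ms=8/5b +444.444ms=4/5b
4) 1333.333ms=12/5b +444.444ms=4/5b
5) 1777.778ms=16/5b +222.222ms=2/5b
6) 2000.0ms=18/5b +222.222ms=2/5b
7) 2222.222ms=4b +317.46ms=4/7b
8) 2539.683ms=32/7b +317.46ms=4/7b
9) 2857.143ms=36/7b +158.73ms=2/7b
10) 3015.873ms=38/7b +158.73ms=2/7b
11) 3174.603ms=40/7b +317.46ms=4/7b
12) 3492.063ms=44/7b +317.46ms=4/7b
13) 3809.524ms=48/7b +317.46ms=4/7b
14) 4126.984ms=52/7b +317.46ms=4/7b
Σ=8b of 8 (108bpm 4/4) — PASS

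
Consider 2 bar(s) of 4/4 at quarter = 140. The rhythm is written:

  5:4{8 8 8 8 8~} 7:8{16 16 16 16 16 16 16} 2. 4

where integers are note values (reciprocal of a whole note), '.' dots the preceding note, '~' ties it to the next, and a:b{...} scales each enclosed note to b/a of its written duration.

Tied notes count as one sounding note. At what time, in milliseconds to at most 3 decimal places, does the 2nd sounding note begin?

note 2 onset = 2/5b = 171.429ms

1. 0.0ms @ 0 + 171.429ms (2/5)
2. 171.429ms @ 2/5 + 171.429ms (2/5)
3. 342.857ms @ 4/5 + 171.429ms (2/5)
4. 514.286ms @ 6/5 + 171.429ms (2/5)
5. 685.714ms @ 8/5 + 293.878ms (24/35)
6. 979.592ms @ 16/7 + 122.449ms (2/7)
7. 1102.041ms @ 18/7 + 122.449ms (2/7)
8. 1224.49ms @ 20/7 + 122.449ms (2/7)
9. 1346.939ms @ 22/7 + 122.449ms (2/7)
10. 1469.388ms @ 24/7 + 122.449ms (2/7)
11. 1591.837ms @ 26/7 + 122.449ms (2/7)
12. 1714.286ms @ 4 + 1285.714ms (3)
13. 3000.0ms @ 7 + 428.571ms (1)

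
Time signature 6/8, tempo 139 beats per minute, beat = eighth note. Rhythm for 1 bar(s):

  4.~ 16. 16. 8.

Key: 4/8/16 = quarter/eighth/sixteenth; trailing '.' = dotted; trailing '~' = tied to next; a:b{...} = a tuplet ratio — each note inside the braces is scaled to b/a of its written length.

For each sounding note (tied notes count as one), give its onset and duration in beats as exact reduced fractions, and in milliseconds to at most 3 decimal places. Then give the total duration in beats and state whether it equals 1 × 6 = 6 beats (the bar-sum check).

1) 0.0ms=0b +1618.705ms=15/4b
2) 1618.705ms=15/4b +323.741ms=3/4b
3) 1942.446ms=9/2b +647.482ms=3/2b
Σ=6b of 6 (139bpm 6/8) — PASS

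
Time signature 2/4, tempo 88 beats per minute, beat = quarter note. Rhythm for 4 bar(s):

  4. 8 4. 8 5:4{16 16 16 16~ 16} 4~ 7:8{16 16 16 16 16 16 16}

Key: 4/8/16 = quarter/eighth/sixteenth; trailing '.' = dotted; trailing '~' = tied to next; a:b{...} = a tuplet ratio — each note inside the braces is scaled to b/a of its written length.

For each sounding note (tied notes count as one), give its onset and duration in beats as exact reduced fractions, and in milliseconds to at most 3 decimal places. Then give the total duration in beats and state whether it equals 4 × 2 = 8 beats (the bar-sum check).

1) 0.0ms=0b +1022.727ms=3/2b
2) 1022.727ms=3/2b +340.909ms=1/2b
3) 1363.636ms=2b +1022.727ms=3/2b
4) 2386.364ms=7/2b +340.909ms=1/2b
5) 2727.273ms=4b +136.364ms=1/5b
6) 2863.636ms=21/5b +136.364ms=1/5b
7) 3000.0ms=22/5b +136.364ms=1/5b
8) 3136.364ms=23/5b +272.727ms=2/5b
9) 3409.091ms=5b +876.623ms=9/7b
10) 4285.714ms=44/7b +194.805ms=2/7b
11) 4480.519ms=46/7b +194.805ms=2/7b
12) 4675.325ms=48/7b +194.805ms=2/7b
13) 4870.13ms=50/7b +194.805ms=2/7b
14) 5064.935ms=52/7b +194.805ms=2/7b
15) 5259.74ms=54/7b +194.805ms=2/7b
Σ=8b of 8 (88bpm 2/4) — PASS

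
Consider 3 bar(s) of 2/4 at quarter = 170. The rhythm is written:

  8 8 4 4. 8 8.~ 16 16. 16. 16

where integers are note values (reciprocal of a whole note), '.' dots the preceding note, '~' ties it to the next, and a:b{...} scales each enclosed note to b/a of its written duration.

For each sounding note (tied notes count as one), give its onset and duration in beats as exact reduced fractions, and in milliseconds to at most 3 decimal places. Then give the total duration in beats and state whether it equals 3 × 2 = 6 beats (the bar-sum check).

1) 0.0ms=0b +176.471ms=1/2b
2) 176.471ms=1/2b +176.471ms=1/2b
3) 352.941ms=1b +352.941ms=1b
4) 705.882ms=2b +529.412ms=3/2b
5) 1235.294ms=7/2b +176.471ms=1/2b
6) 1411.765ms=4b +352.941ms=1b
7) 1764.706ms=5b +132.353ms=3/8b
8) 1897.059ms=43/8b +132.353ms=3/8b
9) 2029.412ms=23/4b +88.235ms=1/4b
Σ=6b of 6 (170bpm 2/4) — PASS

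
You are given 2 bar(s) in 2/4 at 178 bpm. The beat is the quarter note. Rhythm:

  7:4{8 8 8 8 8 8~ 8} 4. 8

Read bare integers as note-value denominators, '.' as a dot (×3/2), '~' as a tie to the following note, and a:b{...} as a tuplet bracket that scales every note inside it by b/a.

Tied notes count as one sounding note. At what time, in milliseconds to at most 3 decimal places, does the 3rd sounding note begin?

note 3 onset = 4/7b = 192.616ms

1. 0.0ms @ 0 + 96.308ms (2/7)
2. 96.308ms @ 2/7 + 96.308ms (2/7)
3. 192.616ms @ 4/7 + 96.308ms (2/7)
4. 288.925ms @ 6/7 + 96.308ms (2/7)
5. 385.233ms @ 8/7 + 96.308ms (2/7)
6. 481.541ms @ 10/7 + 192.616ms (4/7)
7. 674.157ms @ 2 + 505.618ms (3/2)
8. 1179.775ms @ 7/2 + 168.539ms (1/2)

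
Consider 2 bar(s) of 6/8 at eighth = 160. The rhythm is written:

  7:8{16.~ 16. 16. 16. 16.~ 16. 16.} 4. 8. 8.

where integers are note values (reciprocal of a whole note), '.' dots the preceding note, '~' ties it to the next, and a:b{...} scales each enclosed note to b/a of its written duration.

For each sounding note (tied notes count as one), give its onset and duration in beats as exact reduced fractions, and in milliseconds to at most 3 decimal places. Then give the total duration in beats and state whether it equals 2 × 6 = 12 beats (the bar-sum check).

1) 0.0ms=0b +642.857ms=12/7b
2) 642.857ms=12/7b +321.429ms=6/7b
3) 964.286ms=18/7b +321.429ms=6/7b
4) 1285.714ms=24/7b +642.857ms=12/7b
5) 1928.571ms=36/7b +321.429ms=6/7b
6) 2250.0ms=6b +1125.0ms=3b
7) 3375.0ms=9b +562.5ms=3/2b
8) 3937.5ms=21/2b +562.5ms=3/2b
Σ=12b of 12 (160bpm 6/8) — PASS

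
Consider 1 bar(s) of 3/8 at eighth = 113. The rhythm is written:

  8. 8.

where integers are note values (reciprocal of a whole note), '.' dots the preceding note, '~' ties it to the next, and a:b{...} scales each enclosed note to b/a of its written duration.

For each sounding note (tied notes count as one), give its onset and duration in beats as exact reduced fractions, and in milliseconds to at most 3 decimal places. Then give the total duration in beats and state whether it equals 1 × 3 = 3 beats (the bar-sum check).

1) 0.0ms=0b +796.46ms=3/2b
2) 796.46ms=3/2b +796.46ms=3/2b
Σ=3b of 3 (113bpm 3/8) — PASS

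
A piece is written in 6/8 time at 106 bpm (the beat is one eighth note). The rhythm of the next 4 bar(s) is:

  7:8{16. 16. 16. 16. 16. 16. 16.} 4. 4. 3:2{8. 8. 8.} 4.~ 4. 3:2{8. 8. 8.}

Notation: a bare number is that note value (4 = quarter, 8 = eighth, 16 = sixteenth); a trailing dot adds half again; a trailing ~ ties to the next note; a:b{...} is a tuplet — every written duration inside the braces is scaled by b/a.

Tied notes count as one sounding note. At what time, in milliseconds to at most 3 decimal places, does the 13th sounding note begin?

note 13 onset = 15b = 8490.566ms

1. 0.0ms @ 0 + 485.175ms (6/7)
2. 485.175ms @ 6/7 + 485.175ms (6/7)
3. 970.35ms @ 12/7 + 485.175ms (6/7)
4. 1455.526ms @ 18/7 + 485.175ms (6/7)
5. 1940.701ms @ 24/7 + 485.175ms (6/7)
6. 2425.876ms @ 30/7 + 485.175ms (6/7)
7. 2911.051ms @ 36/7 + 485.175ms (6/7)
8. 3396.226ms @ 6 + 1698.113ms (3)
9. 5094.34ms @ 9 + 1698.113ms (3)
10. 6792.453ms @ 12 + 566.038ms (1)
11. 7358.491ms @ 13 + 566.038ms (1)
12. 7924.528ms @ 14 + 566.038ms (1)
13. 8490.566ms @ 15 + 3396.226ms (6)
14. 11886.792ms @ 21 + 566.038ms (1)
15. 12452.83ms @ 22 + 566.038ms (1)
16. 13018.868ms @ 23 + 566.038ms (1)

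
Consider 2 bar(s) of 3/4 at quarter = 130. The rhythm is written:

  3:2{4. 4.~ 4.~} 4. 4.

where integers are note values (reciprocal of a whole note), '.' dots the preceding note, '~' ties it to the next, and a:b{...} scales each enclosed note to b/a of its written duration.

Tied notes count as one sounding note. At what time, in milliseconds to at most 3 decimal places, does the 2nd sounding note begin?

1. 0.0ms @ 0 + 461.538ms (1)
2. 461.538ms @ 1 + 1615.385ms (7/2)
3. 2076.923ms @ 9/2 + 692.308ms (3/2)

note 2 onset = 1b = 461.538ms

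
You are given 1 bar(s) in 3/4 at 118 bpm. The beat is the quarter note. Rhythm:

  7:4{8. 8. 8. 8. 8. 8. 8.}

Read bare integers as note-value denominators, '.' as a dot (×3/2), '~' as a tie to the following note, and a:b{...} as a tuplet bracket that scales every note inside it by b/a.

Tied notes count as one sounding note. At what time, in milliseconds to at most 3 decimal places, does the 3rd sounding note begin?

1. 0.0ms @ 0 + 217.918ms (3/7)
2. 217.918ms @ 3/7 + 217.918ms (3/7)
3. 435.835ms @ 6/7 + 217.918ms (3/7)
4. 653.753ms @ 9/7 + 217.918ms (3/7)
5. 871.671ms @ 12/7 + 217.918ms (3/7)
6. 1089.588ms @ 15/7 + 217.918ms (3/7)
7. 1307.506ms @ 18/7 + 217.918ms (3/7)

note 3 onset = 6/7b = 435.835ms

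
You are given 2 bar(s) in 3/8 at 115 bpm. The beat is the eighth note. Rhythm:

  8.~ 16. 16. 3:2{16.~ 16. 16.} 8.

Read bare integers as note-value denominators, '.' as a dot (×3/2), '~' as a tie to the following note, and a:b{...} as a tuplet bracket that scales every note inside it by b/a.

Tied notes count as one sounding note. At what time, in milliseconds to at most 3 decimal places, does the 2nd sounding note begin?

note 2 onset = 9/4b = 1173.913ms

1. 0.0ms @ 0 + 1173.913ms (9/4)
2. 1173.913ms @ 9/4 + 391.304ms (3/4)
3. 1565.217ms @ 3 + 521.739ms (1)
4. 2086.957ms @ 4 + 260.87ms (1/2)
5. 2347.826ms @ 9/2 + 782.609ms (3/2)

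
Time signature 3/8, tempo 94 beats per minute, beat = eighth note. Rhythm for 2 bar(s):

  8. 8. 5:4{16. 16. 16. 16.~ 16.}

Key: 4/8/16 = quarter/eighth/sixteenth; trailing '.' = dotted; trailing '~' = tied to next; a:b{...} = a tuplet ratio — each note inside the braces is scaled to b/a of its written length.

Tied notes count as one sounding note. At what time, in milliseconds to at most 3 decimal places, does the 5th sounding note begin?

1. 0.0ms @ 0 + 957.447ms (3/2)
2. 957.447ms @ 3/2 + 957.447ms (3/2)
3. 1914.894ms @ 3 + 382.979ms (3/5)
4. 2297.872ms @ 18/5 + 382.979ms (3/5)
5. 2680.851ms @ 21/5 + 382.979ms (3/5)
6. 3063.83ms @ 24/5 + 765.957ms (6/5)

note 5 onset = 21/5b = 2680.851ms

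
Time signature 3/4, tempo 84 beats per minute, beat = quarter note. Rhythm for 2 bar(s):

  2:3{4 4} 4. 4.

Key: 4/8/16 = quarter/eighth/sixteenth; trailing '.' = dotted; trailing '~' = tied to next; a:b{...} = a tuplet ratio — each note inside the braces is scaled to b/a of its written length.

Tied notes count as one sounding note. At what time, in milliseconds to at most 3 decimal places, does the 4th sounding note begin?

note 4 onset = 9/2b = 3214.286ms

1. 0.0ms @ 0 + 1071.429ms (3/2)
2. 1071.429ms @ 3/2 + 1071.429ms (3/2)
3. 2142.857ms @ 3 + 1071.429ms (3/2)
4. 3214.286ms @ 9/2 + 1071.429ms (3/2)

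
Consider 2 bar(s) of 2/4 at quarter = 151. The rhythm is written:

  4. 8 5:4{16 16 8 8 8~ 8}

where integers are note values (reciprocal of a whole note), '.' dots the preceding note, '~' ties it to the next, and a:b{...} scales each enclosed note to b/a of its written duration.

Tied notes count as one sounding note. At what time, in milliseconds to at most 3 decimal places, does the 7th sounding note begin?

1. 0.0ms @ 0 + 596.026ms (3/2)
2. 596.026ms @ 3/2 + 198.675ms (1/2)
3. 794.702ms @ 2 + 79.47ms (1/5)
4. 874.172ms @ 11/5 + 79.47ms (1/5)
5. 953.642ms @ 12/5 + 158.94ms (2/5)
6. 1112.583ms @ 14/5 + 158.94ms (2/5)
7. 1271.523ms @ 16/5 + 317.881ms (4/5)

note 7 onset = 16/5b = 1271.523ms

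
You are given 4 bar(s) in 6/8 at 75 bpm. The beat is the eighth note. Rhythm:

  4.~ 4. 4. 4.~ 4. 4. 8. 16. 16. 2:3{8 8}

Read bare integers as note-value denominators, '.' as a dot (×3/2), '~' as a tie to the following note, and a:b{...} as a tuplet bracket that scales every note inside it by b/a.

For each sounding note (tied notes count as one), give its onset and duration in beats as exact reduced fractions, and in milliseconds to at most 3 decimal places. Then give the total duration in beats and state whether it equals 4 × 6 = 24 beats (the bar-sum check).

1) 0.0ms=0b +4800.0ms=6b
2) 4800.0ms=6b +2400.0ms=3b
3) 7200.0ms=9b +4800.0ms=6b
4) 12000.0ms=15b +2400.0ms=3b
5) 14400.0ms=18b +1200.0ms=3/2b
6) 15600.0ms=39/2b +600.0ms=3/4b
7) 16200.0ms=81/4b +600.0ms=3/4b
8) 16800.0ms=21b +1200.0ms=3/2b
9) 18000.0ms=45/2b +1200.0ms=3/2b
Σ=24b of 24 (75bpm 6/8) — PASS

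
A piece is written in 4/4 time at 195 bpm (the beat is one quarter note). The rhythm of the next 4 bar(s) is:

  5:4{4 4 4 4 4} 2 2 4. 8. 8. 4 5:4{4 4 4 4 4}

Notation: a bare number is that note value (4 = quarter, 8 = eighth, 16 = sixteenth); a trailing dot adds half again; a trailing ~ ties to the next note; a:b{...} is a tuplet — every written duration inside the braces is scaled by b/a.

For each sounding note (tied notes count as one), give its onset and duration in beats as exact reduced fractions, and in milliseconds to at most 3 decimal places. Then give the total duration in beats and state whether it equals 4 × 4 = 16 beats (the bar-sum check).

1) 0.0ms=0b +246.154ms=4/5b
2) 246.154ms=4/5b +246.154ms=4/5b
3) 492.308ms=8/5b +246.154ms=4/5b
4) 738.462ms=12/5b +246.154ms=4/5b
5) 984.615ms=16/5b +246.154ms=4/5b
6) 1230.769ms=4b +615.385ms=2b
7) 1846.154ms=6b +615.385ms=2b
8) 2461.538ms=8b +461.538ms=3/2b
9) 2923.077ms=19/2b +230.769ms=3/4b
10) 3153.846ms=41/4b +230.769ms=3/4b
11) 3384.615ms=11b +307.692ms=1b
12) 3692.308ms=12b +246.154ms=4/5b
13) 3938.462ms=64/5b +246.154ms=4/5b
14) 4184.615ms=68/5b +246.154ms=4/5b
15) 4430.769ms=72/5b +246.154ms=4/5b
16) 4676.923ms=76/5b +246.154ms=4/5b
Σ=16b of 16 (195bpm 4/4) — PASS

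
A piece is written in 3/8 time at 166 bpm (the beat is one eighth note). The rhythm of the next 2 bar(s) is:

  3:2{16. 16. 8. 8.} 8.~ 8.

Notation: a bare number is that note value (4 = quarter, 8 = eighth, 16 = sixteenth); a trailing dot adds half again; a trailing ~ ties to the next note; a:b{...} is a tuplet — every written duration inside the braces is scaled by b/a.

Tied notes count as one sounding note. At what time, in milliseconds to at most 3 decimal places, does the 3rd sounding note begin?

note 3 onset = 1b = 361.446ms

1. 0.0ms @ 0 + 180.723ms (1/2)
2. 180.723ms @ 1/2 + 180.723ms (1/2)
3. 361.446ms @ 1 + 361.446ms (1)
4. 722.892ms @ 2 + 361.446ms (1)
5. 1084.337ms @ 3 + 1084.337ms (3)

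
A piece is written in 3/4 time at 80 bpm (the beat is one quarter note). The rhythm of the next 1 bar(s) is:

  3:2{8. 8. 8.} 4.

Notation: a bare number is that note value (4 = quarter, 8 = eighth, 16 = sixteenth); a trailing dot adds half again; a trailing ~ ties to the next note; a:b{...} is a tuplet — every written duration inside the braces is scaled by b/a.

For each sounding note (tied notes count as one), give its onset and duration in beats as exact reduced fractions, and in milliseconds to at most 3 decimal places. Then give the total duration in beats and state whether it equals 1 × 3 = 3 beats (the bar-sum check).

1) 0.0ms=0b +375.0ms=1/2b
2) 375.0ms=1/2b +375.0ms=1/2b
3) 750.0ms=1b +375.0ms=1/2b
4) 1125.0ms=3/2b +1125.0ms=3/2b
Σ=3b of 3 (80bpm 3/4) — PASS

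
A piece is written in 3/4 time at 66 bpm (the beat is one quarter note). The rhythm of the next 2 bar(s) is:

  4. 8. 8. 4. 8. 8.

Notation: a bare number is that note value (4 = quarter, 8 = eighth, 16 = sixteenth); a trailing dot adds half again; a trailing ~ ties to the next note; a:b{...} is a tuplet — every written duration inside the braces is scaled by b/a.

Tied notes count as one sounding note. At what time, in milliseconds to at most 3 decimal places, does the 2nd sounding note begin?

1. 0.0ms @ 0 + 1363.636ms (3/2)
2. 1363.636ms @ 3/2 + 681.818ms (3/4)
3. 2045.455ms @ 9/4 + 681.818ms (3/4)
4. 2727.273ms @ 3 + 1363.636ms (3/2)
5. 4090.909ms @ 9/2 + 681.818ms (3/4)
6. 4772.727ms @ 21/4 + 681.818ms (3/4)

note 2 onset = 3/2b = 1363.636ms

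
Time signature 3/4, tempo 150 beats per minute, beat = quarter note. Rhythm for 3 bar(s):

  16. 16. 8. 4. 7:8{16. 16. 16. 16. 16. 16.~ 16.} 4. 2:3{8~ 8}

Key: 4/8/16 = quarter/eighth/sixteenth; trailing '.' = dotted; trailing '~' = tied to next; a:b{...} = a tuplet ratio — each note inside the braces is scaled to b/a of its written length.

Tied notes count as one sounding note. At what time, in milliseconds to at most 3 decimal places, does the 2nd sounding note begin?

note 2 onset = 3/8b = 150.0ms

1. 0.0ms @ 0 + 150.0ms (3/8)
2. 150.0ms @ 3/8 + 150.0ms (3/8)
3. 300.0ms @ 3/4 + 300.0ms (3/4)
4. 600.0ms @ 3/2 + 600.0ms (3/2)
5. 1200.0ms @ 3 + 171.429ms (3/7)
6. 1371.429ms @ 24/7 + 171.429ms (3/7)
7. 1542.857ms @ 27/7 + 171.429ms (3/7)
8. 1714.286ms @ 30/7 + 171.429ms (3/7)
9. 1885.714ms @ 33/7 + 171.429ms (3/7)
10. 2057.143ms @ 36/7 + 342.857ms (6/7)
11. 2400.0ms @ 6 + 600.0ms (3/2)
12. 3000.0ms @ 15/2 + 600.0ms (3/2)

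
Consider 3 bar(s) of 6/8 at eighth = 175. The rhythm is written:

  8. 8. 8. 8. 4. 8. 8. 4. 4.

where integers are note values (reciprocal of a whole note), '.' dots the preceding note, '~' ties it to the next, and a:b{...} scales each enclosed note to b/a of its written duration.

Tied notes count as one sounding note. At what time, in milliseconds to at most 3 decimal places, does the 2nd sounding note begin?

note 2 onset = 3/2b = 514.286ms

1. 0.0ms @ 0 + 514.286ms (3/2)
2. 514.286ms @ 3/2 + 514.286ms (3/2)
3. 1028.571ms @ 3 + 514.286ms (3/2)
4. 1542.857ms @ 9/2 + 514.286ms (3/2)
5. 2057.143ms @ 6 + 1028.571ms (3)
6. 3085.714ms @ 9 + 514.286ms (3/2)
7. 3600.0ms @ 21/2 + 514.286ms (3/2)
8. 4114.286ms @ 12 + 1028.571ms (3)
9. 5142.857ms @ 15 + 1028.571ms (3)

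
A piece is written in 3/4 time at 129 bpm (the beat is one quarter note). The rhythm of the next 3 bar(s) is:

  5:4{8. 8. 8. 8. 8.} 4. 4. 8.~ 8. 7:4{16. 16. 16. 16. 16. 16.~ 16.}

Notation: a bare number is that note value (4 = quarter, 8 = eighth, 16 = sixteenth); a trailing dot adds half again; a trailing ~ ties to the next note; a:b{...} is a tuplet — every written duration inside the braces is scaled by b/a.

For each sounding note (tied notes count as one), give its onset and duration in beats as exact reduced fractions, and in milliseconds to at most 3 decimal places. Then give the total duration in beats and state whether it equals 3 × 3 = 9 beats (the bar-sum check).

1) 0.0ms=0b +279.07ms=3/5b
2) 279.07ms=3/5b +279.07ms=3/5b
3) 558.14ms=6/5b +279.07ms=3/5b
4) 837.209ms=9/5b +279.07ms=3/5b
5) 1116.279ms=12/5b +279.07ms=3/5b
6) 1395.349ms=3b +697.674ms=3/2b
7) 2093.023ms=9/2b +697.674ms=3/2b
8) 2790.698ms=6b +697.674ms=3/2b
9) 3488.372ms=15/2b +99.668ms=3/14b
10) 3588.04ms=54/7b +99.668ms=3/14b
11) 3687.708ms=111/14b +99.668ms=3/14b
12) 3787.375ms=57/7b +99.668ms=3/14b
13) 3887.043ms=117/14b +99.668ms=3/14b
14) 3986.711ms=60/7b +199.336ms=3/7b
Σ=9b of 9 (129bpm 3/4) — PASS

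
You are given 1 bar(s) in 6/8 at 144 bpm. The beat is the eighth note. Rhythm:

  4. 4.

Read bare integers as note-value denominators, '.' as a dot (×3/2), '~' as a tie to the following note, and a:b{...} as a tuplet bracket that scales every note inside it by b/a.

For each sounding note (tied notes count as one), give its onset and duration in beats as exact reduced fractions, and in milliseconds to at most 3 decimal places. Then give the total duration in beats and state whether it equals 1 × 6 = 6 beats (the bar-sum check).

1) 0.0ms=0b +1250.0ms=3b
2) 1250.0ms=3b +1250.0ms=3b
Σ=6b of 6 (144bpm 6/8) — PASS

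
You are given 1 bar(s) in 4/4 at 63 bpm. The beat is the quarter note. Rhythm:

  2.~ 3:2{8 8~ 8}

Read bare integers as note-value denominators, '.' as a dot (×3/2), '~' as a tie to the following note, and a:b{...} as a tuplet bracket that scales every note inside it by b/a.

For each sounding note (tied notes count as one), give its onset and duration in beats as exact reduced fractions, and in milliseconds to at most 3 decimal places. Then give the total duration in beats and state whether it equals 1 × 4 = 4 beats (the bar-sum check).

1) 0.0ms=0b +3174.603ms=10/3b
2) 3174.603ms=10/3b +634.921ms=2/3b
Σ=4b of 4 (63bpm 4/4) — PASS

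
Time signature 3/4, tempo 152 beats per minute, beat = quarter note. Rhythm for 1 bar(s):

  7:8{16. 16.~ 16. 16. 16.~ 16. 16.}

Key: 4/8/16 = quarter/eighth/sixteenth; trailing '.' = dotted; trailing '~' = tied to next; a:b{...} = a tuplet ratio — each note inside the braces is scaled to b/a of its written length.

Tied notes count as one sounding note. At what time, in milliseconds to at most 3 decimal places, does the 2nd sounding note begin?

1. 0.0ms @ 0 + 169.173ms (3/7)
2. 169.173ms @ 3/7 + 338.346ms (6/7)
3. 507.519ms @ 9/7 + 169.173ms (3/7)
4. 676.692ms @ 12/7 + 338.346ms (6/7)
5. 1015.038ms @ 18/7 + 169.173ms (3/7)

note 2 onset = 3/7b = 169.173ms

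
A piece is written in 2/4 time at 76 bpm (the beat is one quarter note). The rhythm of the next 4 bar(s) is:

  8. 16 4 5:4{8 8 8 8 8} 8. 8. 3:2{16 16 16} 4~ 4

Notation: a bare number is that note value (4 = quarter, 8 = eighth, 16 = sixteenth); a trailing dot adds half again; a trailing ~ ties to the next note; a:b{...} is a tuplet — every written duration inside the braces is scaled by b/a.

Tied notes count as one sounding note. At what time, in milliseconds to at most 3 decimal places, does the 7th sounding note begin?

note 7 onset = 16/5b = 2526.316ms

1. 0.0ms @ 0 + 592.105ms (3/4)
2. 592.105ms @ 3/4 + 197.368ms (1/4)
3. 789.474ms @ 1 + 789.474ms (1)
4. 1578.947ms @ 2 + 315.789ms (2/5)
5. 1894.737ms @ 12/5 + 315.789ms (2/5)
6. 2210.526ms @ 14/5 + 315.789ms (2/5)
7. 2526.316ms @ 16/5 + 315.789ms (2/5)
8. 2842.105ms @ 18/5 + 315.789ms (2/5)
9. 3157.895ms @ 4 + 592.105ms (3/4)
10. 3750.0ms @ 19/4 + 592.105ms (3/4)
11. 4342.105ms @ 11/2 + 131.579ms (1/6)
12. 4473.684ms @ 17/3 + 131.579ms (1/6)
13. 4605.263ms @ 35/6 + 131.579ms (1/6)
14. 4736.842ms @ 6 + 1578.947ms (2)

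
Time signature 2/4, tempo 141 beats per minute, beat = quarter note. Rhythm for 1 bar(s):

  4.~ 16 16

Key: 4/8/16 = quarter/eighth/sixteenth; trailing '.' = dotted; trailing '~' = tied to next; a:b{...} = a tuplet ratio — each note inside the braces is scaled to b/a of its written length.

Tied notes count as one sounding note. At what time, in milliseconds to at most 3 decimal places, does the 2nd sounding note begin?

note 2 onset = 7/4b = 744.681ms

1. 0.0ms @ 0 + 744.681ms (7/4)
2. 744.681ms @ 7/4 + 106.383ms (1/4)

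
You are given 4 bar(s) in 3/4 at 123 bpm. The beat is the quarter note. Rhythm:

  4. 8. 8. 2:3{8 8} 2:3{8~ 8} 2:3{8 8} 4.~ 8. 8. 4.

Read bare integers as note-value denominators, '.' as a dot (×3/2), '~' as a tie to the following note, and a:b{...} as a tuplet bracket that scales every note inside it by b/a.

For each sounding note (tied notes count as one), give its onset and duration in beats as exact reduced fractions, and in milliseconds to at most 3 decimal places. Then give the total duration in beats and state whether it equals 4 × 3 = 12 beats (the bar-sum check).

1) 0.0ms=0b +731.707ms=3/2b
2) 731.707ms=3/2b +365.854ms=3/4b
3) 1097.561ms=9/4b +365.854ms=3/4b
4) 1463.415ms=3b +365.854ms=3/4b
5) 1829.268ms=15/4b +365.854ms=3/4b
6) 2195.122ms=9/2b +731.707ms=3/2b
7) 2926.829ms=6b +365.854ms=3/4b
8) 3292.683ms=27/4b +365.854ms=3/4b
9) 3658.537ms=15/2b +1097.561ms=9/4b
10) 4756.098ms=39/4b +365.854ms=3/4b
11) 5121.951ms=21/2b +731.707ms=3/2b
Σ=12b of 12 (123bpm 3/4) — PASS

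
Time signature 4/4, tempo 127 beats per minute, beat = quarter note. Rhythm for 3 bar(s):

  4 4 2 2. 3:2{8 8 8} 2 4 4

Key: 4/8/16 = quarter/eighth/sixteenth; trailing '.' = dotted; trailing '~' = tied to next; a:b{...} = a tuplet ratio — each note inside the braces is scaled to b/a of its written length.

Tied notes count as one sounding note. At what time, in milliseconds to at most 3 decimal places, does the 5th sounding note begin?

1. 0.0ms @ 0 + 472.441ms (1)
2. 472.441ms @ 1 + 472.441ms (1)
3. 944.882ms @ 2 + 944.882ms (2)
4. 1889.764ms @ 4 + 1417.323ms (3)
5. 3307.087ms @ 7 + 157.48ms (1/3)
6. 3464.567ms @ 22/3 + 157.48ms (1/3)
7. 3622.047ms @ 23/3 + 157.48ms (1/3)
8. 3779.528ms @ 8 + 944.882ms (2)
9. 4724.409ms @ 10 + 472.441ms (1)
10. 5196.85ms @ 11 + 472.441ms (1)

note 5 onset = 7b = 3307.087ms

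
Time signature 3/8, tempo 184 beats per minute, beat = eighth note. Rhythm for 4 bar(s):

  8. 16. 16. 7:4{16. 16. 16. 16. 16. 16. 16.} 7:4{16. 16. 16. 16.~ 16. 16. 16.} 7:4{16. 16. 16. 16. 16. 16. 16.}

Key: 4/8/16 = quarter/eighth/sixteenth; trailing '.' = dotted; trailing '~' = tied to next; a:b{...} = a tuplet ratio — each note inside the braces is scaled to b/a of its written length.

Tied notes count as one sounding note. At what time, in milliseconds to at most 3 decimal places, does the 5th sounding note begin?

1. 0.0ms @ 0 + 489.13ms (3/2)
2. 489.13ms @ 3/2 + 244.565ms (3/4)
3. 733.696ms @ 9/4 + 244.565ms (3/4)
4. 978.261ms @ 3 + 139.752ms (3/7)
5. 1118.012ms @ 24/7 + 139.752ms (3/7)
6. 1257.764ms @ 27/7 + 139.752ms (3/7)
7. 1397.516ms @ 30/7 + 139.752ms (3/7)
8. 1537.267ms @ 33/7 + 139.752ms (3/7)
9. 1677.019ms @ 36/7 + 139.752ms (3/7)
10. 1816.77ms @ 39/7 + 139.752ms (3/7)
11. 1956.522ms @ 6 + 139.752ms (3/7)
12. 2096.273ms @ 45/7 + 139.752ms (3/7)
13. 2236.025ms @ 48/7 + 139.752ms (3/7)
14. 2375.776ms @ 51/7 + 279.503ms (6/7)
15. 2655.28ms @ 57/7 + 139.752ms (3/7)
16. 2795.031ms @ 60/7 + 139.752ms (3/7)
17. 2934.783ms @ 9 + 139.752ms (3/7)
18. 3074.534ms @ 66/7 + 139.752ms (3/7)
19. 3214.286ms @ 69/7 + 139.752ms (3/7)
20. 3354.037ms @ 72/7 + 139.752ms (3/7)
21. 3493.789ms @ 75/7 + 139.752ms (3/7)
22. 3633.54ms @ 78/7 + 139.752ms (3/7)
23. 3773.292ms @ 81/7 + 139.752ms (3/7)

note 5 onset = 24/7b = 1118.012ms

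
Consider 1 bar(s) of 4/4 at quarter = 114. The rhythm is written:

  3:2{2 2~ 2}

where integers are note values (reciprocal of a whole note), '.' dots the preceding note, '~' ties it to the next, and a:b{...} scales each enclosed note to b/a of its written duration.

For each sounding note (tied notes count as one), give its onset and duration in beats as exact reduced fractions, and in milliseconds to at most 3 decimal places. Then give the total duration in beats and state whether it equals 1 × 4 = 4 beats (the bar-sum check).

1) 0.0ms=0b +701.754ms=4/3b
2) 701.754ms=4/3b +1403.509ms=8/3b
Σ=4b of 4 (114bpm 4/4) — PASS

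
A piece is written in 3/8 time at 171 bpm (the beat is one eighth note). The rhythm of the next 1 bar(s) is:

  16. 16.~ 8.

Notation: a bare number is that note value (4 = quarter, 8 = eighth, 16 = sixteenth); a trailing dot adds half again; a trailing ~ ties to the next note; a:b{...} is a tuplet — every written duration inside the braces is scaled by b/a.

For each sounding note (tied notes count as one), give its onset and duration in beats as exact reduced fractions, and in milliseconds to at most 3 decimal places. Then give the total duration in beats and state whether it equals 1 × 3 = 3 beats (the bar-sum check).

1) 0.0ms=0b +263.158ms=3/4b
2) 263.158ms=3/4b +789.474ms=9/4b
Σ=3b of 3 (171bpm 3/8) — PASS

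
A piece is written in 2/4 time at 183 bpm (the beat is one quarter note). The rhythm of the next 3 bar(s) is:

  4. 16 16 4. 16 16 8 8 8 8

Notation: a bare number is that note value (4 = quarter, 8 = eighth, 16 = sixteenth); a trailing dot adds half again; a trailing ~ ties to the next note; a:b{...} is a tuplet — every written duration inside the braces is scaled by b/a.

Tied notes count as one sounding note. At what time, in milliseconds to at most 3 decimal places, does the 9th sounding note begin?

1. 0.0ms @ 0 + 491.803ms (3/2)
2. 491.803ms @ 3/2 + 81.967ms (1/4)
3. 573.77ms @ 7/4 + 81.967ms (1/4)
4. 655.738ms @ 2 + 491.803ms (3/2)
5. 1147.541ms @ 7/2 + 81.967ms (1/4)
6. 1229.508ms @ 15/4 + 81.967ms (1/4)
7. 1311.475ms @ 4 + 163.934ms (1/2)
8. 1475.41ms @ 9/2 + 163.934ms (1/2)
9. 1639.344ms @ 5 + 163.934ms (1/2)
10. 1803.279ms @ 11/2 + 163.934ms (1/2)

note 9 onset = 5b = 1639.344ms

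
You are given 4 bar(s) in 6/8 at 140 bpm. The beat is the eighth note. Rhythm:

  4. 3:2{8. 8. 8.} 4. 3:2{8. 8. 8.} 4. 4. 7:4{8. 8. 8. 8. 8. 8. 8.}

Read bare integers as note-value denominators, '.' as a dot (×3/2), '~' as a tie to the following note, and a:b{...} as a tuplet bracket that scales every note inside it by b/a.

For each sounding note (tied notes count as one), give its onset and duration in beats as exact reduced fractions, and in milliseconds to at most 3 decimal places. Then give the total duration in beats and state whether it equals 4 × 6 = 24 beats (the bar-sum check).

1) 0.0ms=0b +1285.714ms=3b
2) 1285.714ms=3b +428.571ms=1b
3) 1714.286ms=4b +428.571ms=1b
4) 2142.857ms=5b +428.571ms=1b
5) 2571.429ms=6b +1285.714ms=3b
6) 3857.143ms=9b +428.571ms=1b
7) 4285.714ms=10b +428.571ms=1b
8) 4714.286ms=11b +428.571ms=1b
9) 5142.857ms=12b +1285.714ms=3b
10) 6428.571ms=15b +1285.714ms=3b
11) 7714.286ms=18b +367.347ms=6/7b
12) 8081.633ms=132/7b +367.347ms=6/7b
13) 8448.98ms=138/7b +367.347ms=6/7b
14) 8816.327ms=144/7b +367.347ms=6/7b
15) 9183.673ms=150/7b +367.347ms=6/7b
16) 9551.02ms=156/7b +367.347ms=6/7b
17) 9918.367ms=162/7b +367.347ms=6/7b
Σ=24b of 24 (140bpm 6/8) — PASS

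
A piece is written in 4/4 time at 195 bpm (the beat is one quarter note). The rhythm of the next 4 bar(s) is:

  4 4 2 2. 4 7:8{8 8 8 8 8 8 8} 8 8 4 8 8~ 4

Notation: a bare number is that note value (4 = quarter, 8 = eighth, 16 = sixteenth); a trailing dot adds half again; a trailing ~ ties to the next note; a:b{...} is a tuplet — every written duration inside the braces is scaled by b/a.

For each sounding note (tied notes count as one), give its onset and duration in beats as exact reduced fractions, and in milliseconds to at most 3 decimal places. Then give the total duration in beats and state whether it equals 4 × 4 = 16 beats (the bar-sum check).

1) 0.0ms=0b +307.692ms=1b
2) 307.692ms=1b +307.692ms=1b
3) 615.385ms=2b +615.385ms=2b
4) 1230.769ms=4b +923.077ms=3b
5) 2153.846ms=7b +307.692ms=1b
6) 2461.538ms=8b +175.824ms=4/7b
7) 2637.363ms=60/7b +175.824ms=4/7b
8) 2813.187ms=64/7b +175.824ms=4/7b
9) 2989.011ms=68/7b +175.824ms=4/7b
10) 3164.835ms=72/7b +175.824ms=4/7b
11) 3340.659ms=76/7b +175.824ms=4/7b
12) 3516.484ms=80/7b +175.824ms=4/7b
13) 3692.308ms=12b +153.846ms=1/2b
14) 3846.154ms=25/2b +153.846ms=1/2b
15) 4000.0ms=13b +307.692ms=1b
16) 4307.692ms=14b +153.846ms=1/2b
17) 4461.538ms=29/2b +461.538ms=3/2b
Σ=16b of 16 (195bpm 4/4) — PASS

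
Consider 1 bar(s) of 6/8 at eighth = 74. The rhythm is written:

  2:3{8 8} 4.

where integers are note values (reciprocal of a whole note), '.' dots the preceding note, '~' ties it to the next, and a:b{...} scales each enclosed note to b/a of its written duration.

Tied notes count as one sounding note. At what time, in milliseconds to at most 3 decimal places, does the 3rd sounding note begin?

1. 0.0ms @ 0 + 1216.216ms (3/2)
2. 1216.216ms @ 3/2 + 1216.216ms (3/2)
3. 2432.432ms @ 3 + 2432.432ms (3)

note 3 onset = 3b = 2432.432ms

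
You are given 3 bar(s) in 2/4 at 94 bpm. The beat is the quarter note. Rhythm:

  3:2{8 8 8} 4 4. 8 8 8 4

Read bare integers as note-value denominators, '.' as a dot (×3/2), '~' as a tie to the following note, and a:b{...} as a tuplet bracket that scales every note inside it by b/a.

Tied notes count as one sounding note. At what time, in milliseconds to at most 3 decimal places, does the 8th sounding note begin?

1. 0.0ms @ 0 + 212.766ms (1/3)
2. 212.766ms @ 1/3 + 212.766ms (1/3)
3. 425.532ms @ 2/3 + 212.766ms (1/3)
4. 638.298ms @ 1 + 638.298ms (1)
5. 1276.596ms @ 2 + 957.447ms (3/2)
6. 2234.043ms @ 7/2 + 319.149ms (1/2)
7. 2553.191ms @ 4 + 319.149ms (1/2)
8. 2872.34ms @ 9/2 + 319.149ms (1/2)
9. 3191.489ms @ 5 + 638.298ms (1)

note 8 onset = 9/2b = 2872.34ms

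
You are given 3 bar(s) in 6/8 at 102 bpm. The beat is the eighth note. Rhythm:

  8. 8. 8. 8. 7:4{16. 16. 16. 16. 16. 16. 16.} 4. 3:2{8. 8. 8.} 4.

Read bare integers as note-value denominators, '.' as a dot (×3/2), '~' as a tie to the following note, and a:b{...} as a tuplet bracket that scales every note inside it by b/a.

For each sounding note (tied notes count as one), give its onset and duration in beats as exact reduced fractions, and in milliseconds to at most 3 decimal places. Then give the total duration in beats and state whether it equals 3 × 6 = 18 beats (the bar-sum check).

1) 0.0ms=0b +882.353ms=3/2b
2) 882.353ms=3/2b +882.353ms=3/2b
3) 1764.706ms=3b +882.353ms=3/2b
4) 2647.059ms=9/2b +882.353ms=3/2b
5) 3529.412ms=6b +252.101ms=3/7b
6) 3781.513ms=45/7b +252.101ms=3/7b
7) 4033.613ms=48/7b +252.101ms=3/7b
8) 4285.714ms=51/7b +252.101ms=3/7b
9) 4537.815ms=54/7b +252.101ms=3/7b
10) 4789.916ms=57/7b +252.101ms=3/7b
11) 5042.017ms=60/7b +252.101ms=3/7b
12) 5294.118ms=9b +1764.706ms=3b
13) 7058.824ms=12b +588.235ms=1b
14) 7647.059ms=13b +588.235ms=1b
15) 8235.294ms=14b +588.235ms=1b
16) 8823.529ms=15b +1764.706ms=3b
Σ=18b of 18 (102bpm 6/8) — PASS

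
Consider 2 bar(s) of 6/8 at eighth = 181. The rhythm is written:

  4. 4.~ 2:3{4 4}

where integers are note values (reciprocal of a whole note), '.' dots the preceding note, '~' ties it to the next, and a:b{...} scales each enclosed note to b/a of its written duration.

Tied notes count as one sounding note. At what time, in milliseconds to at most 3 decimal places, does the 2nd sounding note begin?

note 2 onset = 3b = 994.475ms

1. 0.0ms @ 0 + 994.475ms (3)
2. 994.475ms @ 3 + 1988.95ms (6)
3. 2983.425ms @ 9 + 994.475ms (3)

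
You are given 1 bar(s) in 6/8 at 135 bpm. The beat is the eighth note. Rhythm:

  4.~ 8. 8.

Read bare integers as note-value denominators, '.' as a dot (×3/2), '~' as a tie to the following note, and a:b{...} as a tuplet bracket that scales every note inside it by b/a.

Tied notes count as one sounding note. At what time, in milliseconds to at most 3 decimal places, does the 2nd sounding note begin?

note 2 onset = 9/2b = 2000.0ms

1. 0.0ms @ 0 + 2000.0ms (9/2)
2. 2000.0ms @ 9/2 + 666.667ms (3/2)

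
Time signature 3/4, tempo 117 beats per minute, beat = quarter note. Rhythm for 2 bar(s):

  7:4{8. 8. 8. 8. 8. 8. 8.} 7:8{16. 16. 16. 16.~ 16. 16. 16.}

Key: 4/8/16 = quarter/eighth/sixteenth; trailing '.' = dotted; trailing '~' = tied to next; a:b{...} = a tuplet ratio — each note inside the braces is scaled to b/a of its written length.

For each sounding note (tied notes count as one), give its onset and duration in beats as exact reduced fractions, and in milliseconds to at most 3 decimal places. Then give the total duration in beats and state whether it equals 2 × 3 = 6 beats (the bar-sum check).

1) 0.0ms=0b +219.78ms=3/7b
2) 219.78ms=3/7b +219.78ms=3/7b
3) 439.56ms=6/7b +219.78ms=3/7b
4) 659.341ms=9/7b +219.78ms=3/7b
5) 879.121ms=12/7b +219.78ms=3/7b
6) 1098.901ms=15/7b +219.78ms=3/7b
7) 1318.681ms=18/7b +219.78ms=3/7b
8) 1538.462ms=3b +219.78ms=3/7b
9) 1758.242ms=24/7b +219.78ms=3/7b
10) 1978.022ms=27/7b +219.78ms=3/7b
11) 2197.802ms=30/7b +439.56ms=6/7b
12) 2637.363ms=36/7b +219.78ms=3/7b
13) 2857.143ms=39/7b +219.78ms=3/7b
Σ=6b of 6 (117bpm 3/4) — PASS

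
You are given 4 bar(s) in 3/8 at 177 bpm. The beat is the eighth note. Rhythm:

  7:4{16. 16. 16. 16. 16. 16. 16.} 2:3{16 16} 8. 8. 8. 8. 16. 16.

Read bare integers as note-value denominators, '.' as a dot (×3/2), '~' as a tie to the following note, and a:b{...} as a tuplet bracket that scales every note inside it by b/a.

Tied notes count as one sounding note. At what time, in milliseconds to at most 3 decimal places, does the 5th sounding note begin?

note 5 onset = 12/7b = 581.114ms

1. 0.0ms @ 0 + 145.278ms (3/7)
2. 145.278ms @ 3/7 + 145.278ms (3/7)
3. 290.557ms @ 6/7 + 145.278ms (3/7)
4. 435.835ms @ 9/7 + 145.278ms (3/7)
5. 581.114ms @ 12/7 + 145.278ms (3/7)
6. 726.392ms @ 15/7 + 145.278ms (3/7)
7. 871.671ms @ 18/7 + 145.278ms (3/7)
8. 1016.949ms @ 3 + 254.237ms (3/4)
9. 1271.186ms @ 15/4 + 254.237ms (3/4)
10. 1525.424ms @ 9/2 + 508.475ms (3/2)
11. 2033.898ms @ 6 + 508.475ms (3/2)
12. 2542.373ms @ 15/2 + 508.475ms (3/2)
13. 3050.847ms @ 9 + 508.475ms (3/2)
14. 3559.322ms @ 21/2 + 254.237ms (3/4)
15. 3813.559ms @ 45/4 + 254.237ms (3/4)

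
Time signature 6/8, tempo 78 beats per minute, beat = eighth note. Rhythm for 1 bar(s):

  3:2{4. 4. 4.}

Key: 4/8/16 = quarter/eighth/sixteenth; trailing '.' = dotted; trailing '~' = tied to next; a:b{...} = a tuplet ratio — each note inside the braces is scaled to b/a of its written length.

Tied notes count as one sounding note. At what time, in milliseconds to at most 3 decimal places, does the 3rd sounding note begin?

note 3 onset = 4b = 3076.923ms

1. 0.0ms @ 0 + 1538.462ms (2)
2. 1538.462ms @ 2 + 1538.462ms (2)
3. 3076.923ms @ 4 + 1538.462ms (2)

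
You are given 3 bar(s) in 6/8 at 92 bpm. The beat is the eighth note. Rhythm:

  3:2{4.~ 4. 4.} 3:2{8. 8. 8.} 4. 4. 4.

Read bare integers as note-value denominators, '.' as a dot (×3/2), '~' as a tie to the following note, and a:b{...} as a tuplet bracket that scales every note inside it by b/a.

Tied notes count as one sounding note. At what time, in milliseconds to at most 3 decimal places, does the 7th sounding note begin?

note 7 onset = 12b = 7826.087ms

1. 0.0ms @ 0 + 2608.696ms (4)
2. 2608.696ms @ 4 + 1304.348ms (2)
3. 3913.043ms @ 6 + 652.174ms (1)
4. 4565.217ms @ 7 + 652.174ms (1)
5. 5217.391ms @ 8 + 652.174ms (1)
6. 5869.565ms @ 9 + 1956.522ms (3)
7. 7826.087ms @ 12 + 1956.522ms (3)
8. 9782.609ms @ 15 + 1956.522ms (3)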